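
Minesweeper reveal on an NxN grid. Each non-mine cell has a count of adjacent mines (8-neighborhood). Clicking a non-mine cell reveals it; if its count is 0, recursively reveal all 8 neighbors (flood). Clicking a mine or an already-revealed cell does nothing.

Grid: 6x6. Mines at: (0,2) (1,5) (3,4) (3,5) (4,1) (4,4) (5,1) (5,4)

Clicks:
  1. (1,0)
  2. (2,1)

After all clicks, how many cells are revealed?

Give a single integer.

Answer: 14

Derivation:
Click 1 (1,0) count=0: revealed 14 new [(0,0) (0,1) (1,0) (1,1) (1,2) (1,3) (2,0) (2,1) (2,2) (2,3) (3,0) (3,1) (3,2) (3,3)] -> total=14
Click 2 (2,1) count=0: revealed 0 new [(none)] -> total=14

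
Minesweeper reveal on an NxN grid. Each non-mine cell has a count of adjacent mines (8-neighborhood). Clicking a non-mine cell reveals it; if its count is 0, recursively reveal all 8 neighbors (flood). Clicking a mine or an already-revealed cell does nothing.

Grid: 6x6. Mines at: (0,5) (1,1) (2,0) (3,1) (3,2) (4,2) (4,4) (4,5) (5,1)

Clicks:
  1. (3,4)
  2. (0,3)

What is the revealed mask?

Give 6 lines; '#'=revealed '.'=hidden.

Answer: ..###.
..####
..####
...###
......
......

Derivation:
Click 1 (3,4) count=2: revealed 1 new [(3,4)] -> total=1
Click 2 (0,3) count=0: revealed 13 new [(0,2) (0,3) (0,4) (1,2) (1,3) (1,4) (1,5) (2,2) (2,3) (2,4) (2,5) (3,3) (3,5)] -> total=14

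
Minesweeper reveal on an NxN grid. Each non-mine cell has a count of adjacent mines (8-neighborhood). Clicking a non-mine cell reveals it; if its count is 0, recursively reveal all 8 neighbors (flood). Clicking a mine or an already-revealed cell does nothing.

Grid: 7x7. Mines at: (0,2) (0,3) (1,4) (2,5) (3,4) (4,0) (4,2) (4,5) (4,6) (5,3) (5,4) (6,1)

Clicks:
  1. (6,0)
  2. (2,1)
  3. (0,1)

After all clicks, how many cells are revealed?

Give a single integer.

Click 1 (6,0) count=1: revealed 1 new [(6,0)] -> total=1
Click 2 (2,1) count=0: revealed 14 new [(0,0) (0,1) (1,0) (1,1) (1,2) (1,3) (2,0) (2,1) (2,2) (2,3) (3,0) (3,1) (3,2) (3,3)] -> total=15
Click 3 (0,1) count=1: revealed 0 new [(none)] -> total=15

Answer: 15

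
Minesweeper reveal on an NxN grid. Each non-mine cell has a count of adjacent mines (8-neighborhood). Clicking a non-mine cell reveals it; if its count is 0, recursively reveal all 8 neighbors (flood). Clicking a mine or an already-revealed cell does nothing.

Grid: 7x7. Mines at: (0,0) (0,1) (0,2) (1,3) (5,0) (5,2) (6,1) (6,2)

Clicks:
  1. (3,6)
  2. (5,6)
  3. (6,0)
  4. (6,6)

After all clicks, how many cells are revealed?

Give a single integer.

Answer: 39

Derivation:
Click 1 (3,6) count=0: revealed 38 new [(0,4) (0,5) (0,6) (1,0) (1,1) (1,2) (1,4) (1,5) (1,6) (2,0) (2,1) (2,2) (2,3) (2,4) (2,5) (2,6) (3,0) (3,1) (3,2) (3,3) (3,4) (3,5) (3,6) (4,0) (4,1) (4,2) (4,3) (4,4) (4,5) (4,6) (5,3) (5,4) (5,5) (5,6) (6,3) (6,4) (6,5) (6,6)] -> total=38
Click 2 (5,6) count=0: revealed 0 new [(none)] -> total=38
Click 3 (6,0) count=2: revealed 1 new [(6,0)] -> total=39
Click 4 (6,6) count=0: revealed 0 new [(none)] -> total=39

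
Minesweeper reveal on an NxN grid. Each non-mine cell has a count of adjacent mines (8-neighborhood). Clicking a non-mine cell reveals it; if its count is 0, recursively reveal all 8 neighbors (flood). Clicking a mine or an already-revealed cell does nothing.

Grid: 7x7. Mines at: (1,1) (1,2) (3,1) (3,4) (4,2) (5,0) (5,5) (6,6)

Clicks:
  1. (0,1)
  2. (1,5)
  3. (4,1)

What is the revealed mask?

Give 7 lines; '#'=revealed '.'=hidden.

Click 1 (0,1) count=2: revealed 1 new [(0,1)] -> total=1
Click 2 (1,5) count=0: revealed 16 new [(0,3) (0,4) (0,5) (0,6) (1,3) (1,4) (1,5) (1,6) (2,3) (2,4) (2,5) (2,6) (3,5) (3,6) (4,5) (4,6)] -> total=17
Click 3 (4,1) count=3: revealed 1 new [(4,1)] -> total=18

Answer: .#.####
...####
...####
.....##
.#...##
.......
.......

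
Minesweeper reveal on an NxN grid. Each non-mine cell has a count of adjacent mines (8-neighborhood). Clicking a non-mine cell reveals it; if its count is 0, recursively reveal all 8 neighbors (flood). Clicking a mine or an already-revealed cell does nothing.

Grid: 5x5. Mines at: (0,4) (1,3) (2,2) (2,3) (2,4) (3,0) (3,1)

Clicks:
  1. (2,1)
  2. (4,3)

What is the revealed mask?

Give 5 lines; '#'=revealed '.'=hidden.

Answer: .....
.....
.#...
..###
..###

Derivation:
Click 1 (2,1) count=3: revealed 1 new [(2,1)] -> total=1
Click 2 (4,3) count=0: revealed 6 new [(3,2) (3,3) (3,4) (4,2) (4,3) (4,4)] -> total=7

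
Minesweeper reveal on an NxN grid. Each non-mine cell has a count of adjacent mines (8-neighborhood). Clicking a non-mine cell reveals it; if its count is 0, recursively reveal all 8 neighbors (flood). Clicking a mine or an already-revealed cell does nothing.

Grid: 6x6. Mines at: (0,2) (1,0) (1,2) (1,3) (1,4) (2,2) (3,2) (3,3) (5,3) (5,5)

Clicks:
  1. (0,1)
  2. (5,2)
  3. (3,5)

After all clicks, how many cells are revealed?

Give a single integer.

Click 1 (0,1) count=3: revealed 1 new [(0,1)] -> total=1
Click 2 (5,2) count=1: revealed 1 new [(5,2)] -> total=2
Click 3 (3,5) count=0: revealed 6 new [(2,4) (2,5) (3,4) (3,5) (4,4) (4,5)] -> total=8

Answer: 8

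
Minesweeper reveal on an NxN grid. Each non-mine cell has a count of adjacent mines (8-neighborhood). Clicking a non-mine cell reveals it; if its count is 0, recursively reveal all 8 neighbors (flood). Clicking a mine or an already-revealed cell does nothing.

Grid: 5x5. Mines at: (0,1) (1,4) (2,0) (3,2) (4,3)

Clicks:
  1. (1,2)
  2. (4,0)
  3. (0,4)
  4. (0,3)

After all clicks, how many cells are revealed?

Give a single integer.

Click 1 (1,2) count=1: revealed 1 new [(1,2)] -> total=1
Click 2 (4,0) count=0: revealed 4 new [(3,0) (3,1) (4,0) (4,1)] -> total=5
Click 3 (0,4) count=1: revealed 1 new [(0,4)] -> total=6
Click 4 (0,3) count=1: revealed 1 new [(0,3)] -> total=7

Answer: 7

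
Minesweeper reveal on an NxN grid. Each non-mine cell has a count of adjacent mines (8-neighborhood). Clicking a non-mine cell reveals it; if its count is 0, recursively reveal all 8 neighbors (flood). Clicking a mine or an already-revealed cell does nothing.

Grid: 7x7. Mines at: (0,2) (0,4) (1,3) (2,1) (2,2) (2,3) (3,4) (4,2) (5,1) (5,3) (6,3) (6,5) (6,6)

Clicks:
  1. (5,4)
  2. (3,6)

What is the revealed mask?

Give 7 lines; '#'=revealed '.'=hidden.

Answer: .....##
.....##
.....##
.....##
.....##
....###
.......

Derivation:
Click 1 (5,4) count=3: revealed 1 new [(5,4)] -> total=1
Click 2 (3,6) count=0: revealed 12 new [(0,5) (0,6) (1,5) (1,6) (2,5) (2,6) (3,5) (3,6) (4,5) (4,6) (5,5) (5,6)] -> total=13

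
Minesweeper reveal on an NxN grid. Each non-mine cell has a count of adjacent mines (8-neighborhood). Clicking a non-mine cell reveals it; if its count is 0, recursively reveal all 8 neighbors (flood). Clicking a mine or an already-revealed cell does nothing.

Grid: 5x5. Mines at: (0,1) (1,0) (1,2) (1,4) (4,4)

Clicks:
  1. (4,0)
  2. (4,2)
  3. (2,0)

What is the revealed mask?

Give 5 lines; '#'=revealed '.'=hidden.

Click 1 (4,0) count=0: revealed 12 new [(2,0) (2,1) (2,2) (2,3) (3,0) (3,1) (3,2) (3,3) (4,0) (4,1) (4,2) (4,3)] -> total=12
Click 2 (4,2) count=0: revealed 0 new [(none)] -> total=12
Click 3 (2,0) count=1: revealed 0 new [(none)] -> total=12

Answer: .....
.....
####.
####.
####.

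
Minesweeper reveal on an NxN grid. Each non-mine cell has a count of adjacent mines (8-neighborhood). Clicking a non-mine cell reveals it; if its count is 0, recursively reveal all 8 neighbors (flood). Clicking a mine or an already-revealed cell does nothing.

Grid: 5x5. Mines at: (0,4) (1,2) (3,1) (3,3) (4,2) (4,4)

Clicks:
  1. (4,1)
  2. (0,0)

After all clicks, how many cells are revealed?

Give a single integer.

Click 1 (4,1) count=2: revealed 1 new [(4,1)] -> total=1
Click 2 (0,0) count=0: revealed 6 new [(0,0) (0,1) (1,0) (1,1) (2,0) (2,1)] -> total=7

Answer: 7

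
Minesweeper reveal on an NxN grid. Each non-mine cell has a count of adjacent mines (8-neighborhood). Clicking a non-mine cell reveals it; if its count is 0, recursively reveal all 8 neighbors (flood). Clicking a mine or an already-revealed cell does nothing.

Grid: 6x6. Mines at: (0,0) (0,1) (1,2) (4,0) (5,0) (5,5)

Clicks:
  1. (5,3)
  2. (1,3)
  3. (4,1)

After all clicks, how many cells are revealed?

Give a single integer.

Click 1 (5,3) count=0: revealed 25 new [(0,3) (0,4) (0,5) (1,3) (1,4) (1,5) (2,1) (2,2) (2,3) (2,4) (2,5) (3,1) (3,2) (3,3) (3,4) (3,5) (4,1) (4,2) (4,3) (4,4) (4,5) (5,1) (5,2) (5,3) (5,4)] -> total=25
Click 2 (1,3) count=1: revealed 0 new [(none)] -> total=25
Click 3 (4,1) count=2: revealed 0 new [(none)] -> total=25

Answer: 25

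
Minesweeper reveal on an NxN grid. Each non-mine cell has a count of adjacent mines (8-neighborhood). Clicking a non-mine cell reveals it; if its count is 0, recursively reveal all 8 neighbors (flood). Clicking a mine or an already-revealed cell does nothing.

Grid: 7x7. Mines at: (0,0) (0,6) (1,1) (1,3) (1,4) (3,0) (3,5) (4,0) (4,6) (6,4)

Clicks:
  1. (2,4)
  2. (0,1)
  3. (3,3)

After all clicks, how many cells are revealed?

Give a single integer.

Click 1 (2,4) count=3: revealed 1 new [(2,4)] -> total=1
Click 2 (0,1) count=2: revealed 1 new [(0,1)] -> total=2
Click 3 (3,3) count=0: revealed 20 new [(2,1) (2,2) (2,3) (3,1) (3,2) (3,3) (3,4) (4,1) (4,2) (4,3) (4,4) (5,0) (5,1) (5,2) (5,3) (5,4) (6,0) (6,1) (6,2) (6,3)] -> total=22

Answer: 22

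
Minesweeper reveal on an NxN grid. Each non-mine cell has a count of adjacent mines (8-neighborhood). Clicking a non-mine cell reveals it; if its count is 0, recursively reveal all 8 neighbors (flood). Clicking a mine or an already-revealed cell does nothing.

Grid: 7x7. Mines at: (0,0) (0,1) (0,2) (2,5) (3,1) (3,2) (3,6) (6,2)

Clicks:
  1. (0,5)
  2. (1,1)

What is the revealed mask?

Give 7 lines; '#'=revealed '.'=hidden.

Click 1 (0,5) count=0: revealed 8 new [(0,3) (0,4) (0,5) (0,6) (1,3) (1,4) (1,5) (1,6)] -> total=8
Click 2 (1,1) count=3: revealed 1 new [(1,1)] -> total=9

Answer: ...####
.#.####
.......
.......
.......
.......
.......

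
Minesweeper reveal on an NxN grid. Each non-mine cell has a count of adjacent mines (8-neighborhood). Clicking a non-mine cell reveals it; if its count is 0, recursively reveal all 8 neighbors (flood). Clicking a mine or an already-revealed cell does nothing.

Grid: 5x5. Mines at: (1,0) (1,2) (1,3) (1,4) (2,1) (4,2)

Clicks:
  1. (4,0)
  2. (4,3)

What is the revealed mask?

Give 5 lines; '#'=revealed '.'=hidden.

Click 1 (4,0) count=0: revealed 4 new [(3,0) (3,1) (4,0) (4,1)] -> total=4
Click 2 (4,3) count=1: revealed 1 new [(4,3)] -> total=5

Answer: .....
.....
.....
##...
##.#.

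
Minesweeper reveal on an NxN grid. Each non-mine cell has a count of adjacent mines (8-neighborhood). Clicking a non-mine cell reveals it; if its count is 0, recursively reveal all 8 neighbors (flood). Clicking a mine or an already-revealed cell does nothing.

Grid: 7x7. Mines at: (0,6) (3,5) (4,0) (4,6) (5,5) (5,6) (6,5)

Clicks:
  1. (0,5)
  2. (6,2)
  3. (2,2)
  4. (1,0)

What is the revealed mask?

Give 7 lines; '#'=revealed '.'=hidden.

Answer: ######.
######.
######.
#####..
.####..
#####..
#####..

Derivation:
Click 1 (0,5) count=1: revealed 1 new [(0,5)] -> total=1
Click 2 (6,2) count=0: revealed 36 new [(0,0) (0,1) (0,2) (0,3) (0,4) (1,0) (1,1) (1,2) (1,3) (1,4) (1,5) (2,0) (2,1) (2,2) (2,3) (2,4) (2,5) (3,0) (3,1) (3,2) (3,3) (3,4) (4,1) (4,2) (4,3) (4,4) (5,0) (5,1) (5,2) (5,3) (5,4) (6,0) (6,1) (6,2) (6,3) (6,4)] -> total=37
Click 3 (2,2) count=0: revealed 0 new [(none)] -> total=37
Click 4 (1,0) count=0: revealed 0 new [(none)] -> total=37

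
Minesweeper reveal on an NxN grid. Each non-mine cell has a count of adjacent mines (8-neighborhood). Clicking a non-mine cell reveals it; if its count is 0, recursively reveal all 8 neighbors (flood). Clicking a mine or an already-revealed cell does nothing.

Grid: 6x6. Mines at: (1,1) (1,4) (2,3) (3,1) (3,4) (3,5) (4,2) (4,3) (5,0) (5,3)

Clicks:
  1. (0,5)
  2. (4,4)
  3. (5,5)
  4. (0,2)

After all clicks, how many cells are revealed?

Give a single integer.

Click 1 (0,5) count=1: revealed 1 new [(0,5)] -> total=1
Click 2 (4,4) count=4: revealed 1 new [(4,4)] -> total=2
Click 3 (5,5) count=0: revealed 3 new [(4,5) (5,4) (5,5)] -> total=5
Click 4 (0,2) count=1: revealed 1 new [(0,2)] -> total=6

Answer: 6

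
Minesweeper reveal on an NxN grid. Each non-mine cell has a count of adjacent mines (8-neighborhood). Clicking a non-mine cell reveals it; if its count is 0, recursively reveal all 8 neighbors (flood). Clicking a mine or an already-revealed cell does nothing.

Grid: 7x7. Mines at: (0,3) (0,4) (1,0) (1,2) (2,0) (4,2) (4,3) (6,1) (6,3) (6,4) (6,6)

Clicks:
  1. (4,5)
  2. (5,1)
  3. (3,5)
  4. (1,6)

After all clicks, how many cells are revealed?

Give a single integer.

Click 1 (4,5) count=0: revealed 20 new [(0,5) (0,6) (1,3) (1,4) (1,5) (1,6) (2,3) (2,4) (2,5) (2,6) (3,3) (3,4) (3,5) (3,6) (4,4) (4,5) (4,6) (5,4) (5,5) (5,6)] -> total=20
Click 2 (5,1) count=2: revealed 1 new [(5,1)] -> total=21
Click 3 (3,5) count=0: revealed 0 new [(none)] -> total=21
Click 4 (1,6) count=0: revealed 0 new [(none)] -> total=21

Answer: 21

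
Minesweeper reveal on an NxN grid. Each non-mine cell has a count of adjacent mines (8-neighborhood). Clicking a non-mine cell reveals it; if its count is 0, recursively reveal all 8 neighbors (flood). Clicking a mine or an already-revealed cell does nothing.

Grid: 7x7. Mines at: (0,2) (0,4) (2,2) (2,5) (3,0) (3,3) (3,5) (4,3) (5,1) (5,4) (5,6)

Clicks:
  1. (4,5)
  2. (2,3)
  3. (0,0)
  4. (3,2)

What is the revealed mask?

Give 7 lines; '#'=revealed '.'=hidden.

Click 1 (4,5) count=3: revealed 1 new [(4,5)] -> total=1
Click 2 (2,3) count=2: revealed 1 new [(2,3)] -> total=2
Click 3 (0,0) count=0: revealed 6 new [(0,0) (0,1) (1,0) (1,1) (2,0) (2,1)] -> total=8
Click 4 (3,2) count=3: revealed 1 new [(3,2)] -> total=9

Answer: ##.....
##.....
##.#...
..#....
.....#.
.......
.......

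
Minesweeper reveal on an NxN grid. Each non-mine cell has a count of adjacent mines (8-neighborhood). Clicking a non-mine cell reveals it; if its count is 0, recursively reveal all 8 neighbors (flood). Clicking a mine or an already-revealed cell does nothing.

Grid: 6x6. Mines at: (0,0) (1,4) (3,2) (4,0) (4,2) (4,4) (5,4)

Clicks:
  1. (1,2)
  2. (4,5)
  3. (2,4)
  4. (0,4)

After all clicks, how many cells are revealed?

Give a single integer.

Answer: 12

Derivation:
Click 1 (1,2) count=0: revealed 9 new [(0,1) (0,2) (0,3) (1,1) (1,2) (1,3) (2,1) (2,2) (2,3)] -> total=9
Click 2 (4,5) count=2: revealed 1 new [(4,5)] -> total=10
Click 3 (2,4) count=1: revealed 1 new [(2,4)] -> total=11
Click 4 (0,4) count=1: revealed 1 new [(0,4)] -> total=12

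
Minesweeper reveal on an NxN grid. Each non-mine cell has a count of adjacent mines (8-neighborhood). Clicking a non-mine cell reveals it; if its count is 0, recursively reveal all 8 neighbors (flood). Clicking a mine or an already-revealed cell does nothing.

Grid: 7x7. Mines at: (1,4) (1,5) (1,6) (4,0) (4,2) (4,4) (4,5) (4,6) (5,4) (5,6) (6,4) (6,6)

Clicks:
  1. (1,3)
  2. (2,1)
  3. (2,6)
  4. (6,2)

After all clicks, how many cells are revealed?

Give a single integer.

Answer: 25

Derivation:
Click 1 (1,3) count=1: revealed 1 new [(1,3)] -> total=1
Click 2 (2,1) count=0: revealed 15 new [(0,0) (0,1) (0,2) (0,3) (1,0) (1,1) (1,2) (2,0) (2,1) (2,2) (2,3) (3,0) (3,1) (3,2) (3,3)] -> total=16
Click 3 (2,6) count=2: revealed 1 new [(2,6)] -> total=17
Click 4 (6,2) count=0: revealed 8 new [(5,0) (5,1) (5,2) (5,3) (6,0) (6,1) (6,2) (6,3)] -> total=25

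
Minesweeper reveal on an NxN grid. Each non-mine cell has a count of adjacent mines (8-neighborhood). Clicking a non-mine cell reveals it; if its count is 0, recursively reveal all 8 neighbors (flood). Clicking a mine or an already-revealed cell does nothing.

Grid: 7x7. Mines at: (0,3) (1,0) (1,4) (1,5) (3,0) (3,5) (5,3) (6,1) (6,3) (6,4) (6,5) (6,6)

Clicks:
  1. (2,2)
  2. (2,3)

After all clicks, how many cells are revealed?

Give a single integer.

Answer: 15

Derivation:
Click 1 (2,2) count=0: revealed 15 new [(1,1) (1,2) (1,3) (2,1) (2,2) (2,3) (2,4) (3,1) (3,2) (3,3) (3,4) (4,1) (4,2) (4,3) (4,4)] -> total=15
Click 2 (2,3) count=1: revealed 0 new [(none)] -> total=15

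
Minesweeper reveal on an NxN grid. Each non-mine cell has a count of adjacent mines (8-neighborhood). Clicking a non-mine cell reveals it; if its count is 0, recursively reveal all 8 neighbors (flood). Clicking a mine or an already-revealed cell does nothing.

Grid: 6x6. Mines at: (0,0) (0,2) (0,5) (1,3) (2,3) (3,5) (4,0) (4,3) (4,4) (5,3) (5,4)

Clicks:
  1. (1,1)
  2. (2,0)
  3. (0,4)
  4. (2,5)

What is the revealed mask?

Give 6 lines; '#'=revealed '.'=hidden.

Click 1 (1,1) count=2: revealed 1 new [(1,1)] -> total=1
Click 2 (2,0) count=0: revealed 8 new [(1,0) (1,2) (2,0) (2,1) (2,2) (3,0) (3,1) (3,2)] -> total=9
Click 3 (0,4) count=2: revealed 1 new [(0,4)] -> total=10
Click 4 (2,5) count=1: revealed 1 new [(2,5)] -> total=11

Answer: ....#.
###...
###..#
###...
......
......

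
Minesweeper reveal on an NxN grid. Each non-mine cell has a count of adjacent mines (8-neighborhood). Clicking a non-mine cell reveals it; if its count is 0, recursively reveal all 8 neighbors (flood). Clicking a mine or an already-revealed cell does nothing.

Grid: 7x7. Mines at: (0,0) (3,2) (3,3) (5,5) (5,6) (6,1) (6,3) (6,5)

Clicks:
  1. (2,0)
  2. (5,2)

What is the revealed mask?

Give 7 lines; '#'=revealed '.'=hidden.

Click 1 (2,0) count=0: revealed 10 new [(1,0) (1,1) (2,0) (2,1) (3,0) (3,1) (4,0) (4,1) (5,0) (5,1)] -> total=10
Click 2 (5,2) count=2: revealed 1 new [(5,2)] -> total=11

Answer: .......
##.....
##.....
##.....
##.....
###....
.......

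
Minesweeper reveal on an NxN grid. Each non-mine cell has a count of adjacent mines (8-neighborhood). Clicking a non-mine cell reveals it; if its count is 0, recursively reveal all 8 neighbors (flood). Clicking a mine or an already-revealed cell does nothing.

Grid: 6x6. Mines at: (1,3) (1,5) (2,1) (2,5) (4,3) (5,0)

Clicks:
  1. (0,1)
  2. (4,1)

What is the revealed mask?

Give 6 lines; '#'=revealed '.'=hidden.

Answer: ###...
###...
......
......
.#....
......

Derivation:
Click 1 (0,1) count=0: revealed 6 new [(0,0) (0,1) (0,2) (1,0) (1,1) (1,2)] -> total=6
Click 2 (4,1) count=1: revealed 1 new [(4,1)] -> total=7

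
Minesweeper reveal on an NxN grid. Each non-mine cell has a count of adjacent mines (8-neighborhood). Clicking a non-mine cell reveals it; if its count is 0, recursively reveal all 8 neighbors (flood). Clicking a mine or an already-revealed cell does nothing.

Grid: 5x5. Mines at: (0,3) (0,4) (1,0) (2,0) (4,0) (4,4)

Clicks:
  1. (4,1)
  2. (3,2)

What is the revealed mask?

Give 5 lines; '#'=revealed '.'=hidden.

Answer: .....
.####
.####
.####
.###.

Derivation:
Click 1 (4,1) count=1: revealed 1 new [(4,1)] -> total=1
Click 2 (3,2) count=0: revealed 14 new [(1,1) (1,2) (1,3) (1,4) (2,1) (2,2) (2,3) (2,4) (3,1) (3,2) (3,3) (3,4) (4,2) (4,3)] -> total=15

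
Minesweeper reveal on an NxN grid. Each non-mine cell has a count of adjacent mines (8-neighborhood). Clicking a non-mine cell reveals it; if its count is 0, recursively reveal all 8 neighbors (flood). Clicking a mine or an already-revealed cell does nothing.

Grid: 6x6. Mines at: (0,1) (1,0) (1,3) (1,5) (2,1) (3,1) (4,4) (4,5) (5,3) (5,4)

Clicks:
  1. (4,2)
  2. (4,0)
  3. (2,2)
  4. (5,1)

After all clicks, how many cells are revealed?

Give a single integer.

Answer: 7

Derivation:
Click 1 (4,2) count=2: revealed 1 new [(4,2)] -> total=1
Click 2 (4,0) count=1: revealed 1 new [(4,0)] -> total=2
Click 3 (2,2) count=3: revealed 1 new [(2,2)] -> total=3
Click 4 (5,1) count=0: revealed 4 new [(4,1) (5,0) (5,1) (5,2)] -> total=7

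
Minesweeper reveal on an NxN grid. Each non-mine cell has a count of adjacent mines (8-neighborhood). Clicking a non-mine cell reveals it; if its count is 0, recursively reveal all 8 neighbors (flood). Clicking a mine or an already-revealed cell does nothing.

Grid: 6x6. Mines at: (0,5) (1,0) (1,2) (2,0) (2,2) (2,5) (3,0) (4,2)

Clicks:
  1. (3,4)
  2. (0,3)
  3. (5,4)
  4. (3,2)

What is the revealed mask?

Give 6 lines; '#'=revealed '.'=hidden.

Answer: ...#..
......
......
..####
...###
...###

Derivation:
Click 1 (3,4) count=1: revealed 1 new [(3,4)] -> total=1
Click 2 (0,3) count=1: revealed 1 new [(0,3)] -> total=2
Click 3 (5,4) count=0: revealed 8 new [(3,3) (3,5) (4,3) (4,4) (4,5) (5,3) (5,4) (5,5)] -> total=10
Click 4 (3,2) count=2: revealed 1 new [(3,2)] -> total=11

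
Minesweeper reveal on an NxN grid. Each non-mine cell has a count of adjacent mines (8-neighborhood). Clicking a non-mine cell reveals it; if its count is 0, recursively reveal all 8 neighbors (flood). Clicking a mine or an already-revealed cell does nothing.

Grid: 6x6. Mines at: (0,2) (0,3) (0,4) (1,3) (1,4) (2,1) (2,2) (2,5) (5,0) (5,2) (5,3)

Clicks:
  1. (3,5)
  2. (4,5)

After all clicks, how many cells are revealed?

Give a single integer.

Answer: 6

Derivation:
Click 1 (3,5) count=1: revealed 1 new [(3,5)] -> total=1
Click 2 (4,5) count=0: revealed 5 new [(3,4) (4,4) (4,5) (5,4) (5,5)] -> total=6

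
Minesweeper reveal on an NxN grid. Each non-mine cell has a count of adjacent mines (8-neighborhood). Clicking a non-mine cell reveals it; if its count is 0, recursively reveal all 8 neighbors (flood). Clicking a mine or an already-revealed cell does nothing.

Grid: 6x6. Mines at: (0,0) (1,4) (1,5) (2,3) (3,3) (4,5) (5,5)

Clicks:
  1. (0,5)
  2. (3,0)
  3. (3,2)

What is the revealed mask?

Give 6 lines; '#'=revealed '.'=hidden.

Click 1 (0,5) count=2: revealed 1 new [(0,5)] -> total=1
Click 2 (3,0) count=0: revealed 19 new [(1,0) (1,1) (1,2) (2,0) (2,1) (2,2) (3,0) (3,1) (3,2) (4,0) (4,1) (4,2) (4,3) (4,4) (5,0) (5,1) (5,2) (5,3) (5,4)] -> total=20
Click 3 (3,2) count=2: revealed 0 new [(none)] -> total=20

Answer: .....#
###...
###...
###...
#####.
#####.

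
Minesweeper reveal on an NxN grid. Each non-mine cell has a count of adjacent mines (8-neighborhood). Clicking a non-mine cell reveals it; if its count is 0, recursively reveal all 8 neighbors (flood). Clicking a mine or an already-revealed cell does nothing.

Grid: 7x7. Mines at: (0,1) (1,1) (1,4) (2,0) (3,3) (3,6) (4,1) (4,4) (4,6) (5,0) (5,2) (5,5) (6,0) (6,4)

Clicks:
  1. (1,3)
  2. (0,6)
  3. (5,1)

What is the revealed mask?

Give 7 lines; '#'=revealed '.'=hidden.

Answer: .....##
...#.##
.....##
.......
.......
.#.....
.......

Derivation:
Click 1 (1,3) count=1: revealed 1 new [(1,3)] -> total=1
Click 2 (0,6) count=0: revealed 6 new [(0,5) (0,6) (1,5) (1,6) (2,5) (2,6)] -> total=7
Click 3 (5,1) count=4: revealed 1 new [(5,1)] -> total=8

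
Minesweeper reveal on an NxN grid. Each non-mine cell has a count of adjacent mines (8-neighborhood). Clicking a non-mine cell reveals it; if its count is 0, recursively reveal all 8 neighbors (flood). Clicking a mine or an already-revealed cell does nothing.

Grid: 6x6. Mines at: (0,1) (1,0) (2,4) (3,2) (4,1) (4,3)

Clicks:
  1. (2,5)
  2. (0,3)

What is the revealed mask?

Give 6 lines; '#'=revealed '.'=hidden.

Click 1 (2,5) count=1: revealed 1 new [(2,5)] -> total=1
Click 2 (0,3) count=0: revealed 8 new [(0,2) (0,3) (0,4) (0,5) (1,2) (1,3) (1,4) (1,5)] -> total=9

Answer: ..####
..####
.....#
......
......
......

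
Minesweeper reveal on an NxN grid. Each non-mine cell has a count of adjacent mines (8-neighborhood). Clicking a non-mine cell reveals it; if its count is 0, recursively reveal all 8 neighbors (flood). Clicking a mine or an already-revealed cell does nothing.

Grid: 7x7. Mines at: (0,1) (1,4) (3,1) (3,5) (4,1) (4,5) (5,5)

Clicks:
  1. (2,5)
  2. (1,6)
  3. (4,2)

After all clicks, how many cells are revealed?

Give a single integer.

Click 1 (2,5) count=2: revealed 1 new [(2,5)] -> total=1
Click 2 (1,6) count=0: revealed 5 new [(0,5) (0,6) (1,5) (1,6) (2,6)] -> total=6
Click 3 (4,2) count=2: revealed 1 new [(4,2)] -> total=7

Answer: 7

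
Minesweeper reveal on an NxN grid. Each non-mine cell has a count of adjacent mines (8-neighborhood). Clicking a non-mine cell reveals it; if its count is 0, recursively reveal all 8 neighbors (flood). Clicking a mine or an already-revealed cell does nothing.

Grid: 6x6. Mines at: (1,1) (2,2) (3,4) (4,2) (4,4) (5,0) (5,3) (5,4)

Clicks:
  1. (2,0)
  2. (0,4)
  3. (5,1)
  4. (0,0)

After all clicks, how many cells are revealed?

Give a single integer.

Answer: 14

Derivation:
Click 1 (2,0) count=1: revealed 1 new [(2,0)] -> total=1
Click 2 (0,4) count=0: revealed 11 new [(0,2) (0,3) (0,4) (0,5) (1,2) (1,3) (1,4) (1,5) (2,3) (2,4) (2,5)] -> total=12
Click 3 (5,1) count=2: revealed 1 new [(5,1)] -> total=13
Click 4 (0,0) count=1: revealed 1 new [(0,0)] -> total=14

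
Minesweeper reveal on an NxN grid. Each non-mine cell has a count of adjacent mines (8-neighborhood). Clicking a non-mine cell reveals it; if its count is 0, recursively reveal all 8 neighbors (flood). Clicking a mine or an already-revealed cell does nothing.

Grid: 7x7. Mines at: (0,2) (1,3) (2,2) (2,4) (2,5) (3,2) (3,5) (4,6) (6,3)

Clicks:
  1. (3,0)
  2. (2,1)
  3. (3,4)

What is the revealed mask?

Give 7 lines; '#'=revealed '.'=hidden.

Click 1 (3,0) count=0: revealed 17 new [(0,0) (0,1) (1,0) (1,1) (2,0) (2,1) (3,0) (3,1) (4,0) (4,1) (4,2) (5,0) (5,1) (5,2) (6,0) (6,1) (6,2)] -> total=17
Click 2 (2,1) count=2: revealed 0 new [(none)] -> total=17
Click 3 (3,4) count=3: revealed 1 new [(3,4)] -> total=18

Answer: ##.....
##.....
##.....
##..#..
###....
###....
###....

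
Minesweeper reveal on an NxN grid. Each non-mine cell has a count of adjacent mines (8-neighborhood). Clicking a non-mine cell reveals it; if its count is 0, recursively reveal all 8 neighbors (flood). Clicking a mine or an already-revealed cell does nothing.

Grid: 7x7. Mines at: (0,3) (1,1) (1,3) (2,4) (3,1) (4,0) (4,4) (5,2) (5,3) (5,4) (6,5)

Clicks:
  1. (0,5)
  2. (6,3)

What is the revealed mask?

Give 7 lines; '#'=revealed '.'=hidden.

Click 1 (0,5) count=0: revealed 14 new [(0,4) (0,5) (0,6) (1,4) (1,5) (1,6) (2,5) (2,6) (3,5) (3,6) (4,5) (4,6) (5,5) (5,6)] -> total=14
Click 2 (6,3) count=3: revealed 1 new [(6,3)] -> total=15

Answer: ....###
....###
.....##
.....##
.....##
.....##
...#...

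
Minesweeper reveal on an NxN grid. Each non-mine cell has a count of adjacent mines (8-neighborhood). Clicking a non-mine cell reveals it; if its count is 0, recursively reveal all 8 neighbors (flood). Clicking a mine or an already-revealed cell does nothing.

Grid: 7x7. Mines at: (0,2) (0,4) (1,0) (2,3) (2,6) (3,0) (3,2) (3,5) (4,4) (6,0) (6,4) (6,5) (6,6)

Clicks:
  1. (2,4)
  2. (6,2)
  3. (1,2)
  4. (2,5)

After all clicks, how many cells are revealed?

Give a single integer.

Answer: 12

Derivation:
Click 1 (2,4) count=2: revealed 1 new [(2,4)] -> total=1
Click 2 (6,2) count=0: revealed 9 new [(4,1) (4,2) (4,3) (5,1) (5,2) (5,3) (6,1) (6,2) (6,3)] -> total=10
Click 3 (1,2) count=2: revealed 1 new [(1,2)] -> total=11
Click 4 (2,5) count=2: revealed 1 new [(2,5)] -> total=12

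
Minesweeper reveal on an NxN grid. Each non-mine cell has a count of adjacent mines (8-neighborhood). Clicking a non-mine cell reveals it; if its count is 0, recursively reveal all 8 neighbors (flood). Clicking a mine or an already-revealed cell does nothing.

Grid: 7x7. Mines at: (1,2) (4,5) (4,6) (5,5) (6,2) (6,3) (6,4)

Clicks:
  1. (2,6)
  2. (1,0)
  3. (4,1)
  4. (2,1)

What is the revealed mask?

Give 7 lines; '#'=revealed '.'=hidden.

Click 1 (2,6) count=0: revealed 38 new [(0,0) (0,1) (0,3) (0,4) (0,5) (0,6) (1,0) (1,1) (1,3) (1,4) (1,5) (1,6) (2,0) (2,1) (2,2) (2,3) (2,4) (2,5) (2,6) (3,0) (3,1) (3,2) (3,3) (3,4) (3,5) (3,6) (4,0) (4,1) (4,2) (4,3) (4,4) (5,0) (5,1) (5,2) (5,3) (5,4) (6,0) (6,1)] -> total=38
Click 2 (1,0) count=0: revealed 0 new [(none)] -> total=38
Click 3 (4,1) count=0: revealed 0 new [(none)] -> total=38
Click 4 (2,1) count=1: revealed 0 new [(none)] -> total=38

Answer: ##.####
##.####
#######
#######
#####..
#####..
##.....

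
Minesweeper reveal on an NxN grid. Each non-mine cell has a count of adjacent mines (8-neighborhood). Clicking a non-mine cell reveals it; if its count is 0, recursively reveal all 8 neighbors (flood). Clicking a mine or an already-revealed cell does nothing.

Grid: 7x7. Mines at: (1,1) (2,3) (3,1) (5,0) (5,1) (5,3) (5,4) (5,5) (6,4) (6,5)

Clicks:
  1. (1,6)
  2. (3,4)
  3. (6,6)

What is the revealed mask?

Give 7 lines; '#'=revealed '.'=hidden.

Answer: ..#####
..#####
....###
....###
....###
.......
......#

Derivation:
Click 1 (1,6) count=0: revealed 19 new [(0,2) (0,3) (0,4) (0,5) (0,6) (1,2) (1,3) (1,4) (1,5) (1,6) (2,4) (2,5) (2,6) (3,4) (3,5) (3,6) (4,4) (4,5) (4,6)] -> total=19
Click 2 (3,4) count=1: revealed 0 new [(none)] -> total=19
Click 3 (6,6) count=2: revealed 1 new [(6,6)] -> total=20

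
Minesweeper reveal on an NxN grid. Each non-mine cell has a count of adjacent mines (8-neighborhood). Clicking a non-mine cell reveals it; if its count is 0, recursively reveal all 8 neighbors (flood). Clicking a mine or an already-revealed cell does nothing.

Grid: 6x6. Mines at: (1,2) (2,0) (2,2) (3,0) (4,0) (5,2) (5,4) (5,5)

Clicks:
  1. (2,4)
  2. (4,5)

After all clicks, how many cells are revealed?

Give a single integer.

Click 1 (2,4) count=0: revealed 15 new [(0,3) (0,4) (0,5) (1,3) (1,4) (1,5) (2,3) (2,4) (2,5) (3,3) (3,4) (3,5) (4,3) (4,4) (4,5)] -> total=15
Click 2 (4,5) count=2: revealed 0 new [(none)] -> total=15

Answer: 15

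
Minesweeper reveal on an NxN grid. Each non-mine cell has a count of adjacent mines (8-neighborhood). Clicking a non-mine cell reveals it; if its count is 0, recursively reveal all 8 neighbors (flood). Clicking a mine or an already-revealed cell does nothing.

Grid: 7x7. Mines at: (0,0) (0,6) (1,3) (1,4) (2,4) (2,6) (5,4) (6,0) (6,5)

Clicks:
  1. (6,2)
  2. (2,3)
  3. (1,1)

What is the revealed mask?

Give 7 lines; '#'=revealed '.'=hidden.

Click 1 (6,2) count=0: revealed 22 new [(1,0) (1,1) (1,2) (2,0) (2,1) (2,2) (2,3) (3,0) (3,1) (3,2) (3,3) (4,0) (4,1) (4,2) (4,3) (5,0) (5,1) (5,2) (5,3) (6,1) (6,2) (6,3)] -> total=22
Click 2 (2,3) count=3: revealed 0 new [(none)] -> total=22
Click 3 (1,1) count=1: revealed 0 new [(none)] -> total=22

Answer: .......
###....
####...
####...
####...
####...
.###...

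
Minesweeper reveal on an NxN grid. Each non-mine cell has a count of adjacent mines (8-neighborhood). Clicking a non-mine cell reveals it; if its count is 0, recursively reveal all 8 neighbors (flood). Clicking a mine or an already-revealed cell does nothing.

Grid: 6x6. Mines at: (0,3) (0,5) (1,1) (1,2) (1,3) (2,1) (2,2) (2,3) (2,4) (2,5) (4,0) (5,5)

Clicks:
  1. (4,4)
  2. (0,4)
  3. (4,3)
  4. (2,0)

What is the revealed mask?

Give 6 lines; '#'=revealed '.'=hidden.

Answer: ....#.
......
#.....
.####.
.####.
.####.

Derivation:
Click 1 (4,4) count=1: revealed 1 new [(4,4)] -> total=1
Click 2 (0,4) count=3: revealed 1 new [(0,4)] -> total=2
Click 3 (4,3) count=0: revealed 11 new [(3,1) (3,2) (3,3) (3,4) (4,1) (4,2) (4,3) (5,1) (5,2) (5,3) (5,4)] -> total=13
Click 4 (2,0) count=2: revealed 1 new [(2,0)] -> total=14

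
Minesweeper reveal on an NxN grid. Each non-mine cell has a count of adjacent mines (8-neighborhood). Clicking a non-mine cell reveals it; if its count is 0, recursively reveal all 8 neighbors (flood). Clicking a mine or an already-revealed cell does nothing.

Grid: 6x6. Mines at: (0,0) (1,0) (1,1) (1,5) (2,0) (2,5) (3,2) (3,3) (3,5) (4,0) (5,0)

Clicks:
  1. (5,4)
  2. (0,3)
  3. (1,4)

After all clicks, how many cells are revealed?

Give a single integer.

Click 1 (5,4) count=0: revealed 10 new [(4,1) (4,2) (4,3) (4,4) (4,5) (5,1) (5,2) (5,3) (5,4) (5,5)] -> total=10
Click 2 (0,3) count=0: revealed 9 new [(0,2) (0,3) (0,4) (1,2) (1,3) (1,4) (2,2) (2,3) (2,4)] -> total=19
Click 3 (1,4) count=2: revealed 0 new [(none)] -> total=19

Answer: 19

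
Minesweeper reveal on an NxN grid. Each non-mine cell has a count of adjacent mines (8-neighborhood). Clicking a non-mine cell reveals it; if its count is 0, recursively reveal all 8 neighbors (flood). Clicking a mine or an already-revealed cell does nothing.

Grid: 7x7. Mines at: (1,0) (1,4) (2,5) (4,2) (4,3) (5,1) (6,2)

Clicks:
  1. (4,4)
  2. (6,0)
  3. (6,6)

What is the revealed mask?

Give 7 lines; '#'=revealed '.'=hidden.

Click 1 (4,4) count=1: revealed 1 new [(4,4)] -> total=1
Click 2 (6,0) count=1: revealed 1 new [(6,0)] -> total=2
Click 3 (6,6) count=0: revealed 13 new [(3,4) (3,5) (3,6) (4,5) (4,6) (5,3) (5,4) (5,5) (5,6) (6,3) (6,4) (6,5) (6,6)] -> total=15

Answer: .......
.......
.......
....###
....###
...####
#..####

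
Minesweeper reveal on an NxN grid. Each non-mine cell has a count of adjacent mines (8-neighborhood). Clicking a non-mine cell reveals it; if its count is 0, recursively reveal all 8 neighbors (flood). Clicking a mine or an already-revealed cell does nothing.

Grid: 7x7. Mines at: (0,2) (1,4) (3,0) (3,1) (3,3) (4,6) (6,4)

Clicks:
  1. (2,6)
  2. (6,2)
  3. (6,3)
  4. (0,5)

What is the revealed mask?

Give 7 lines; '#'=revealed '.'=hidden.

Answer: .....##
.....##
.....##
.....##
####...
####...
####...

Derivation:
Click 1 (2,6) count=0: revealed 8 new [(0,5) (0,6) (1,5) (1,6) (2,5) (2,6) (3,5) (3,6)] -> total=8
Click 2 (6,2) count=0: revealed 12 new [(4,0) (4,1) (4,2) (4,3) (5,0) (5,1) (5,2) (5,3) (6,0) (6,1) (6,2) (6,3)] -> total=20
Click 3 (6,3) count=1: revealed 0 new [(none)] -> total=20
Click 4 (0,5) count=1: revealed 0 new [(none)] -> total=20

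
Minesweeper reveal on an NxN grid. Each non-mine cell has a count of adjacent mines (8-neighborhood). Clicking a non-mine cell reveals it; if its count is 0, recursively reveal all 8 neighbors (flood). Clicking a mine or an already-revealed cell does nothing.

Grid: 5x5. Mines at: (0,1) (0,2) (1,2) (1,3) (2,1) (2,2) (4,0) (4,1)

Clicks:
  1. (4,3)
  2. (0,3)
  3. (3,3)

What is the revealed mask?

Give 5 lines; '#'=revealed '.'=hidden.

Answer: ...#.
.....
...##
..###
..###

Derivation:
Click 1 (4,3) count=0: revealed 8 new [(2,3) (2,4) (3,2) (3,3) (3,4) (4,2) (4,3) (4,4)] -> total=8
Click 2 (0,3) count=3: revealed 1 new [(0,3)] -> total=9
Click 3 (3,3) count=1: revealed 0 new [(none)] -> total=9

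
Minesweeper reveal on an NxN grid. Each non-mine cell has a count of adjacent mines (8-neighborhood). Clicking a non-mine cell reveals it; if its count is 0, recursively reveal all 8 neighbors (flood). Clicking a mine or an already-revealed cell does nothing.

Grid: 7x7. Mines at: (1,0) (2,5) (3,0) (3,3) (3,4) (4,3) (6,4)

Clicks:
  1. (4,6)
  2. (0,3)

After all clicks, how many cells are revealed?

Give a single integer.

Click 1 (4,6) count=0: revealed 8 new [(3,5) (3,6) (4,5) (4,6) (5,5) (5,6) (6,5) (6,6)] -> total=8
Click 2 (0,3) count=0: revealed 16 new [(0,1) (0,2) (0,3) (0,4) (0,5) (0,6) (1,1) (1,2) (1,3) (1,4) (1,5) (1,6) (2,1) (2,2) (2,3) (2,4)] -> total=24

Answer: 24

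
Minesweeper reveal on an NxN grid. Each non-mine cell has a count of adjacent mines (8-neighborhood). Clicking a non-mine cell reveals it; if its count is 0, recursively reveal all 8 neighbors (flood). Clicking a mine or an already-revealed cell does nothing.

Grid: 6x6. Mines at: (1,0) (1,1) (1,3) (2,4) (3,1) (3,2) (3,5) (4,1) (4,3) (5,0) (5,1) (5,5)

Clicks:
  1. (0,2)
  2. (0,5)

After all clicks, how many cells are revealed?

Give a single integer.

Answer: 5

Derivation:
Click 1 (0,2) count=2: revealed 1 new [(0,2)] -> total=1
Click 2 (0,5) count=0: revealed 4 new [(0,4) (0,5) (1,4) (1,5)] -> total=5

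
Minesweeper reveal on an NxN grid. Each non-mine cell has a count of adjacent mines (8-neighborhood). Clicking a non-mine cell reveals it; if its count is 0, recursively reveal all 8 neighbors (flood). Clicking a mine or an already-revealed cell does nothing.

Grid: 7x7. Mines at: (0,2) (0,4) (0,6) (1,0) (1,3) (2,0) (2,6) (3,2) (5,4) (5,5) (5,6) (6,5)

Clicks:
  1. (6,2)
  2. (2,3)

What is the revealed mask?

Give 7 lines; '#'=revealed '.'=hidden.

Click 1 (6,2) count=0: revealed 14 new [(3,0) (3,1) (4,0) (4,1) (4,2) (4,3) (5,0) (5,1) (5,2) (5,3) (6,0) (6,1) (6,2) (6,3)] -> total=14
Click 2 (2,3) count=2: revealed 1 new [(2,3)] -> total=15

Answer: .......
.......
...#...
##.....
####...
####...
####...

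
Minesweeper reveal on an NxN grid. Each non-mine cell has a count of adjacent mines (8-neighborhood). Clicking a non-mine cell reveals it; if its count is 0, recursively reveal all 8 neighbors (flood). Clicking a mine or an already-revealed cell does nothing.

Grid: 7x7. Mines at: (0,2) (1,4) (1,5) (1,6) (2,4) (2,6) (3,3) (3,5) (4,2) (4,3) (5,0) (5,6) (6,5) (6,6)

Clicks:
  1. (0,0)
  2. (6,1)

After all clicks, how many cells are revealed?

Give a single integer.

Click 1 (0,0) count=0: revealed 13 new [(0,0) (0,1) (1,0) (1,1) (1,2) (2,0) (2,1) (2,2) (3,0) (3,1) (3,2) (4,0) (4,1)] -> total=13
Click 2 (6,1) count=1: revealed 1 new [(6,1)] -> total=14

Answer: 14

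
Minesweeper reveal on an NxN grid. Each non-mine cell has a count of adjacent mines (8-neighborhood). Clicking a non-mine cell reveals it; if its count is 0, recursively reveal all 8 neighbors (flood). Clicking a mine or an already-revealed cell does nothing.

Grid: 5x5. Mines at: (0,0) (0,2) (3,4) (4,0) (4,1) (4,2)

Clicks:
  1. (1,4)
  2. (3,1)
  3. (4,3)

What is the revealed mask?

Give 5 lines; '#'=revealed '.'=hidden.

Answer: ...##
...##
...##
.#...
...#.

Derivation:
Click 1 (1,4) count=0: revealed 6 new [(0,3) (0,4) (1,3) (1,4) (2,3) (2,4)] -> total=6
Click 2 (3,1) count=3: revealed 1 new [(3,1)] -> total=7
Click 3 (4,3) count=2: revealed 1 new [(4,3)] -> total=8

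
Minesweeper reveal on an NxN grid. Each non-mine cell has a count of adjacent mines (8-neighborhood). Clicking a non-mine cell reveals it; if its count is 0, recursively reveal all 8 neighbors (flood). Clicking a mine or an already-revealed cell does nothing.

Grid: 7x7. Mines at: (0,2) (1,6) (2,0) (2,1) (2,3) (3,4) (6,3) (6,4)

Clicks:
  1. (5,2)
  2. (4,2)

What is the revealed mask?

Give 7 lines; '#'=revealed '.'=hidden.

Answer: .......
.......
.......
####...
####...
####...
###....

Derivation:
Click 1 (5,2) count=1: revealed 1 new [(5,2)] -> total=1
Click 2 (4,2) count=0: revealed 14 new [(3,0) (3,1) (3,2) (3,3) (4,0) (4,1) (4,2) (4,3) (5,0) (5,1) (5,3) (6,0) (6,1) (6,2)] -> total=15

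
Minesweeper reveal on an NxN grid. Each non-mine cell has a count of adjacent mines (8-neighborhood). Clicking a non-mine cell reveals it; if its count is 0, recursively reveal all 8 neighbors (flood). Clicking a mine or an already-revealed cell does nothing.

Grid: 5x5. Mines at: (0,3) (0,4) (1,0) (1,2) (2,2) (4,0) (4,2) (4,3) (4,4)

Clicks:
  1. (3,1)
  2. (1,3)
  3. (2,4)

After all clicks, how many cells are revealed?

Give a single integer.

Answer: 7

Derivation:
Click 1 (3,1) count=3: revealed 1 new [(3,1)] -> total=1
Click 2 (1,3) count=4: revealed 1 new [(1,3)] -> total=2
Click 3 (2,4) count=0: revealed 5 new [(1,4) (2,3) (2,4) (3,3) (3,4)] -> total=7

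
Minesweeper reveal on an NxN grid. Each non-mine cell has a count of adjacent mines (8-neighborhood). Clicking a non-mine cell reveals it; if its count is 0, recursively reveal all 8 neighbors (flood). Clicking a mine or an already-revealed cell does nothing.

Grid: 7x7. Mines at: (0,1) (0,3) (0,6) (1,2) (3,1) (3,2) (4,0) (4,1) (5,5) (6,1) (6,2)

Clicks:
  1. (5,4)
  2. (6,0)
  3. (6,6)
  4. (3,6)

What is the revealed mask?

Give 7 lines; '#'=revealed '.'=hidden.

Click 1 (5,4) count=1: revealed 1 new [(5,4)] -> total=1
Click 2 (6,0) count=1: revealed 1 new [(6,0)] -> total=2
Click 3 (6,6) count=1: revealed 1 new [(6,6)] -> total=3
Click 4 (3,6) count=0: revealed 16 new [(1,3) (1,4) (1,5) (1,6) (2,3) (2,4) (2,5) (2,6) (3,3) (3,4) (3,5) (3,6) (4,3) (4,4) (4,5) (4,6)] -> total=19

Answer: .......
...####
...####
...####
...####
....#..
#.....#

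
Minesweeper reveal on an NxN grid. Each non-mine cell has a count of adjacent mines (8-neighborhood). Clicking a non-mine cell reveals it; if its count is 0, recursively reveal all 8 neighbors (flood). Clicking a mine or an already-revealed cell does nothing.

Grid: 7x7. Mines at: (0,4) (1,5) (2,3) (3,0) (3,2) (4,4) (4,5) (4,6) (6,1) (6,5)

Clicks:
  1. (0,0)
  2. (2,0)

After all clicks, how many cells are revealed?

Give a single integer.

Click 1 (0,0) count=0: revealed 11 new [(0,0) (0,1) (0,2) (0,3) (1,0) (1,1) (1,2) (1,3) (2,0) (2,1) (2,2)] -> total=11
Click 2 (2,0) count=1: revealed 0 new [(none)] -> total=11

Answer: 11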